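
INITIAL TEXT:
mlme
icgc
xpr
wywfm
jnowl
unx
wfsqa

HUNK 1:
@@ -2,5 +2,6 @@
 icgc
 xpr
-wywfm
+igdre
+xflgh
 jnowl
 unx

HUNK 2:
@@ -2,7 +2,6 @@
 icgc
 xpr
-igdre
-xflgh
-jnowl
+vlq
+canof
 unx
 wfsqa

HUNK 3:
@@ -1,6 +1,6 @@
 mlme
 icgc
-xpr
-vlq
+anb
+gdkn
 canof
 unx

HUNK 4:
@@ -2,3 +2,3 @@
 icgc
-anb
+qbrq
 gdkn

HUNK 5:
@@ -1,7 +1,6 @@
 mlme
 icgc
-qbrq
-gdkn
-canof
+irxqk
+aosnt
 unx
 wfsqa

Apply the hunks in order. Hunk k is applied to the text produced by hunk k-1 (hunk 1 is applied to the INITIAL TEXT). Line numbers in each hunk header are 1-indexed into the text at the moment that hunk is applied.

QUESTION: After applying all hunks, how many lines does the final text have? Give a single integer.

Answer: 6

Derivation:
Hunk 1: at line 2 remove [wywfm] add [igdre,xflgh] -> 8 lines: mlme icgc xpr igdre xflgh jnowl unx wfsqa
Hunk 2: at line 2 remove [igdre,xflgh,jnowl] add [vlq,canof] -> 7 lines: mlme icgc xpr vlq canof unx wfsqa
Hunk 3: at line 1 remove [xpr,vlq] add [anb,gdkn] -> 7 lines: mlme icgc anb gdkn canof unx wfsqa
Hunk 4: at line 2 remove [anb] add [qbrq] -> 7 lines: mlme icgc qbrq gdkn canof unx wfsqa
Hunk 5: at line 1 remove [qbrq,gdkn,canof] add [irxqk,aosnt] -> 6 lines: mlme icgc irxqk aosnt unx wfsqa
Final line count: 6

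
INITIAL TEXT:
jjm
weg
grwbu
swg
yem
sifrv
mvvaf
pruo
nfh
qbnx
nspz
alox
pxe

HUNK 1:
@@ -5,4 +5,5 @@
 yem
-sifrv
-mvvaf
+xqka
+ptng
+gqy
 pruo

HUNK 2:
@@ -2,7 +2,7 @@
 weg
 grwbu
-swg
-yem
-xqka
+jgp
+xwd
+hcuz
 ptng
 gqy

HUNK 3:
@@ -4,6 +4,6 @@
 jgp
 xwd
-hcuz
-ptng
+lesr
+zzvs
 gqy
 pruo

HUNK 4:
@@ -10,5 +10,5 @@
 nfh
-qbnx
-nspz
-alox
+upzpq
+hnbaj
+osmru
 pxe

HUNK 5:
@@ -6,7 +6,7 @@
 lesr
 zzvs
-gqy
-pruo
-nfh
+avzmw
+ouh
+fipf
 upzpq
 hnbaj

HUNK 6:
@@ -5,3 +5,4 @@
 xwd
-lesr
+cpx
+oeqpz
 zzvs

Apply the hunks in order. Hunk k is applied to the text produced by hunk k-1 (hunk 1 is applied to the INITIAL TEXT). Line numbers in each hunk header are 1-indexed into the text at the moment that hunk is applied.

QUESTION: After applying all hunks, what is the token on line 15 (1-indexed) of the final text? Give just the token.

Answer: pxe

Derivation:
Hunk 1: at line 5 remove [sifrv,mvvaf] add [xqka,ptng,gqy] -> 14 lines: jjm weg grwbu swg yem xqka ptng gqy pruo nfh qbnx nspz alox pxe
Hunk 2: at line 2 remove [swg,yem,xqka] add [jgp,xwd,hcuz] -> 14 lines: jjm weg grwbu jgp xwd hcuz ptng gqy pruo nfh qbnx nspz alox pxe
Hunk 3: at line 4 remove [hcuz,ptng] add [lesr,zzvs] -> 14 lines: jjm weg grwbu jgp xwd lesr zzvs gqy pruo nfh qbnx nspz alox pxe
Hunk 4: at line 10 remove [qbnx,nspz,alox] add [upzpq,hnbaj,osmru] -> 14 lines: jjm weg grwbu jgp xwd lesr zzvs gqy pruo nfh upzpq hnbaj osmru pxe
Hunk 5: at line 6 remove [gqy,pruo,nfh] add [avzmw,ouh,fipf] -> 14 lines: jjm weg grwbu jgp xwd lesr zzvs avzmw ouh fipf upzpq hnbaj osmru pxe
Hunk 6: at line 5 remove [lesr] add [cpx,oeqpz] -> 15 lines: jjm weg grwbu jgp xwd cpx oeqpz zzvs avzmw ouh fipf upzpq hnbaj osmru pxe
Final line 15: pxe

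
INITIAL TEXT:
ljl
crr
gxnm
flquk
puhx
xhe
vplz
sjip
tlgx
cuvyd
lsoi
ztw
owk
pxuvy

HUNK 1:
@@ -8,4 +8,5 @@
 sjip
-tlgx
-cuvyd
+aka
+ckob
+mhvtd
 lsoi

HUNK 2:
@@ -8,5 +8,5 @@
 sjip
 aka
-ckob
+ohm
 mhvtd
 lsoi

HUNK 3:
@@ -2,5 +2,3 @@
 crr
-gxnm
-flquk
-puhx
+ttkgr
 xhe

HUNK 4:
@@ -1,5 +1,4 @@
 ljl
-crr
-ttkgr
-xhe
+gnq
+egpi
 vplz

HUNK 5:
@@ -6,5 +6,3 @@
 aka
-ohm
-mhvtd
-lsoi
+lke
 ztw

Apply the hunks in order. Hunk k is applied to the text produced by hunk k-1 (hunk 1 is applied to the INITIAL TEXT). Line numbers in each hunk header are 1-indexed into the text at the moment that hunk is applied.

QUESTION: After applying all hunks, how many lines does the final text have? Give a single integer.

Hunk 1: at line 8 remove [tlgx,cuvyd] add [aka,ckob,mhvtd] -> 15 lines: ljl crr gxnm flquk puhx xhe vplz sjip aka ckob mhvtd lsoi ztw owk pxuvy
Hunk 2: at line 8 remove [ckob] add [ohm] -> 15 lines: ljl crr gxnm flquk puhx xhe vplz sjip aka ohm mhvtd lsoi ztw owk pxuvy
Hunk 3: at line 2 remove [gxnm,flquk,puhx] add [ttkgr] -> 13 lines: ljl crr ttkgr xhe vplz sjip aka ohm mhvtd lsoi ztw owk pxuvy
Hunk 4: at line 1 remove [crr,ttkgr,xhe] add [gnq,egpi] -> 12 lines: ljl gnq egpi vplz sjip aka ohm mhvtd lsoi ztw owk pxuvy
Hunk 5: at line 6 remove [ohm,mhvtd,lsoi] add [lke] -> 10 lines: ljl gnq egpi vplz sjip aka lke ztw owk pxuvy
Final line count: 10

Answer: 10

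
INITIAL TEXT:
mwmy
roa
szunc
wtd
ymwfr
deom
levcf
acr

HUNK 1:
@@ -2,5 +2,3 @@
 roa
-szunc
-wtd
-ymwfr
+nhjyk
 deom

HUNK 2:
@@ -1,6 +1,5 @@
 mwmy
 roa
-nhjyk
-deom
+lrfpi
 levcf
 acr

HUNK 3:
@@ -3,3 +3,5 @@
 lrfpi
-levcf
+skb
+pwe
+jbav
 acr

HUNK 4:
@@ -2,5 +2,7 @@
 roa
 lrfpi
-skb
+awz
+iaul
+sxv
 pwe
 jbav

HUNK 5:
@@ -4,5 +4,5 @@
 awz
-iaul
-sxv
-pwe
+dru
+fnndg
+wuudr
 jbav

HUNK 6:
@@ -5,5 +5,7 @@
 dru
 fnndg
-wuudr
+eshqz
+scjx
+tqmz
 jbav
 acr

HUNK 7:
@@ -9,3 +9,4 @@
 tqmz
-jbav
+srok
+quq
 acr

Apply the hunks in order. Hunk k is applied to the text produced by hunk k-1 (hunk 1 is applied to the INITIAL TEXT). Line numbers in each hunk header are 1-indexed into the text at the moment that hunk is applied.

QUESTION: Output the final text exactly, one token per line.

Hunk 1: at line 2 remove [szunc,wtd,ymwfr] add [nhjyk] -> 6 lines: mwmy roa nhjyk deom levcf acr
Hunk 2: at line 1 remove [nhjyk,deom] add [lrfpi] -> 5 lines: mwmy roa lrfpi levcf acr
Hunk 3: at line 3 remove [levcf] add [skb,pwe,jbav] -> 7 lines: mwmy roa lrfpi skb pwe jbav acr
Hunk 4: at line 2 remove [skb] add [awz,iaul,sxv] -> 9 lines: mwmy roa lrfpi awz iaul sxv pwe jbav acr
Hunk 5: at line 4 remove [iaul,sxv,pwe] add [dru,fnndg,wuudr] -> 9 lines: mwmy roa lrfpi awz dru fnndg wuudr jbav acr
Hunk 6: at line 5 remove [wuudr] add [eshqz,scjx,tqmz] -> 11 lines: mwmy roa lrfpi awz dru fnndg eshqz scjx tqmz jbav acr
Hunk 7: at line 9 remove [jbav] add [srok,quq] -> 12 lines: mwmy roa lrfpi awz dru fnndg eshqz scjx tqmz srok quq acr

Answer: mwmy
roa
lrfpi
awz
dru
fnndg
eshqz
scjx
tqmz
srok
quq
acr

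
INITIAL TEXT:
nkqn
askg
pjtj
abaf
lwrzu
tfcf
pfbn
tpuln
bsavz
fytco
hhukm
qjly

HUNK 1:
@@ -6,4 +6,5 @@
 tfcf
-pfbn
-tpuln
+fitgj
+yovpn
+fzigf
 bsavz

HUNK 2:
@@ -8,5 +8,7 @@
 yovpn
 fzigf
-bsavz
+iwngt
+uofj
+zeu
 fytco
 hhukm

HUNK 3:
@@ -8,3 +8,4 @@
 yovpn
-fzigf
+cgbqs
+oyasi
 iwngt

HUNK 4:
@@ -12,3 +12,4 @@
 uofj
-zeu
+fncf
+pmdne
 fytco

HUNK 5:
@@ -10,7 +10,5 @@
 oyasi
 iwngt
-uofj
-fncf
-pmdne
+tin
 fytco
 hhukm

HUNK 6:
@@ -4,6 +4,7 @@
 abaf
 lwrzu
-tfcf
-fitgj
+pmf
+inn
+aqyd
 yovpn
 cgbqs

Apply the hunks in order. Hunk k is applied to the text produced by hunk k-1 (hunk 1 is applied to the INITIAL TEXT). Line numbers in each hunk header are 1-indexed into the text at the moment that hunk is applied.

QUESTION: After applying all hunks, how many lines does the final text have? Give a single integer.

Answer: 16

Derivation:
Hunk 1: at line 6 remove [pfbn,tpuln] add [fitgj,yovpn,fzigf] -> 13 lines: nkqn askg pjtj abaf lwrzu tfcf fitgj yovpn fzigf bsavz fytco hhukm qjly
Hunk 2: at line 8 remove [bsavz] add [iwngt,uofj,zeu] -> 15 lines: nkqn askg pjtj abaf lwrzu tfcf fitgj yovpn fzigf iwngt uofj zeu fytco hhukm qjly
Hunk 3: at line 8 remove [fzigf] add [cgbqs,oyasi] -> 16 lines: nkqn askg pjtj abaf lwrzu tfcf fitgj yovpn cgbqs oyasi iwngt uofj zeu fytco hhukm qjly
Hunk 4: at line 12 remove [zeu] add [fncf,pmdne] -> 17 lines: nkqn askg pjtj abaf lwrzu tfcf fitgj yovpn cgbqs oyasi iwngt uofj fncf pmdne fytco hhukm qjly
Hunk 5: at line 10 remove [uofj,fncf,pmdne] add [tin] -> 15 lines: nkqn askg pjtj abaf lwrzu tfcf fitgj yovpn cgbqs oyasi iwngt tin fytco hhukm qjly
Hunk 6: at line 4 remove [tfcf,fitgj] add [pmf,inn,aqyd] -> 16 lines: nkqn askg pjtj abaf lwrzu pmf inn aqyd yovpn cgbqs oyasi iwngt tin fytco hhukm qjly
Final line count: 16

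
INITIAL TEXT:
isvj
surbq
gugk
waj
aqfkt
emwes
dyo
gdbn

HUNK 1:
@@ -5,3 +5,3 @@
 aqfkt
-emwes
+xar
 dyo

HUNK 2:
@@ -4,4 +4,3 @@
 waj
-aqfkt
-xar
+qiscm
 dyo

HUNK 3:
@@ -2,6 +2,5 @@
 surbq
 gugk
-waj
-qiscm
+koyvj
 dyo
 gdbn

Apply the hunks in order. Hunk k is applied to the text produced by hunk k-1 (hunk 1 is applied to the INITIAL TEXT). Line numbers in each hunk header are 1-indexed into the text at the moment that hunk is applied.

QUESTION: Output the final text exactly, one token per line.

Answer: isvj
surbq
gugk
koyvj
dyo
gdbn

Derivation:
Hunk 1: at line 5 remove [emwes] add [xar] -> 8 lines: isvj surbq gugk waj aqfkt xar dyo gdbn
Hunk 2: at line 4 remove [aqfkt,xar] add [qiscm] -> 7 lines: isvj surbq gugk waj qiscm dyo gdbn
Hunk 3: at line 2 remove [waj,qiscm] add [koyvj] -> 6 lines: isvj surbq gugk koyvj dyo gdbn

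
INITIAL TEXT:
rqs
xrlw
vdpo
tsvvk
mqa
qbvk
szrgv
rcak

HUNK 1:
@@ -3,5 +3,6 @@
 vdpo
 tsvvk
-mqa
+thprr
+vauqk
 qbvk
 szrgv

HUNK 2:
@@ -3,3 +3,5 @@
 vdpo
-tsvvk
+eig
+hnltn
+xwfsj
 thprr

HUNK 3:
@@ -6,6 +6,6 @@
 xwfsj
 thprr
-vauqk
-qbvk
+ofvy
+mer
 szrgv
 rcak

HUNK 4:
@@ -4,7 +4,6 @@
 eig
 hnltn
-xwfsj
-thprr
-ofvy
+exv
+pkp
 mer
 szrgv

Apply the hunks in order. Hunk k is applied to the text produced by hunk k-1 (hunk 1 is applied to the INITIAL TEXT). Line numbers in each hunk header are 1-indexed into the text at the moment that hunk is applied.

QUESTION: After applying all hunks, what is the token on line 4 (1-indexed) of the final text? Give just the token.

Answer: eig

Derivation:
Hunk 1: at line 3 remove [mqa] add [thprr,vauqk] -> 9 lines: rqs xrlw vdpo tsvvk thprr vauqk qbvk szrgv rcak
Hunk 2: at line 3 remove [tsvvk] add [eig,hnltn,xwfsj] -> 11 lines: rqs xrlw vdpo eig hnltn xwfsj thprr vauqk qbvk szrgv rcak
Hunk 3: at line 6 remove [vauqk,qbvk] add [ofvy,mer] -> 11 lines: rqs xrlw vdpo eig hnltn xwfsj thprr ofvy mer szrgv rcak
Hunk 4: at line 4 remove [xwfsj,thprr,ofvy] add [exv,pkp] -> 10 lines: rqs xrlw vdpo eig hnltn exv pkp mer szrgv rcak
Final line 4: eig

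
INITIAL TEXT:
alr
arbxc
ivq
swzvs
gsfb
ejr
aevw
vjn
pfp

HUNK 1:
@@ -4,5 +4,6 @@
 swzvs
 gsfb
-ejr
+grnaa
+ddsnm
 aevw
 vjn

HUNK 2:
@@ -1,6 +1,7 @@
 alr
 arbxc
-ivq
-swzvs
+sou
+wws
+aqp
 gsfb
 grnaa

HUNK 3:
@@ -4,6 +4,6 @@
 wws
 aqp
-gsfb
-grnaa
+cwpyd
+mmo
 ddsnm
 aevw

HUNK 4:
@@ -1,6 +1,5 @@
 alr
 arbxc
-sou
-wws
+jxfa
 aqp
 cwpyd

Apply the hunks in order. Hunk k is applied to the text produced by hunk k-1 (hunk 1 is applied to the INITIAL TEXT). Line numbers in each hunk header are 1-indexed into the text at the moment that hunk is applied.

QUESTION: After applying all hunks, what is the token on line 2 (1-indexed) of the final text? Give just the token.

Hunk 1: at line 4 remove [ejr] add [grnaa,ddsnm] -> 10 lines: alr arbxc ivq swzvs gsfb grnaa ddsnm aevw vjn pfp
Hunk 2: at line 1 remove [ivq,swzvs] add [sou,wws,aqp] -> 11 lines: alr arbxc sou wws aqp gsfb grnaa ddsnm aevw vjn pfp
Hunk 3: at line 4 remove [gsfb,grnaa] add [cwpyd,mmo] -> 11 lines: alr arbxc sou wws aqp cwpyd mmo ddsnm aevw vjn pfp
Hunk 4: at line 1 remove [sou,wws] add [jxfa] -> 10 lines: alr arbxc jxfa aqp cwpyd mmo ddsnm aevw vjn pfp
Final line 2: arbxc

Answer: arbxc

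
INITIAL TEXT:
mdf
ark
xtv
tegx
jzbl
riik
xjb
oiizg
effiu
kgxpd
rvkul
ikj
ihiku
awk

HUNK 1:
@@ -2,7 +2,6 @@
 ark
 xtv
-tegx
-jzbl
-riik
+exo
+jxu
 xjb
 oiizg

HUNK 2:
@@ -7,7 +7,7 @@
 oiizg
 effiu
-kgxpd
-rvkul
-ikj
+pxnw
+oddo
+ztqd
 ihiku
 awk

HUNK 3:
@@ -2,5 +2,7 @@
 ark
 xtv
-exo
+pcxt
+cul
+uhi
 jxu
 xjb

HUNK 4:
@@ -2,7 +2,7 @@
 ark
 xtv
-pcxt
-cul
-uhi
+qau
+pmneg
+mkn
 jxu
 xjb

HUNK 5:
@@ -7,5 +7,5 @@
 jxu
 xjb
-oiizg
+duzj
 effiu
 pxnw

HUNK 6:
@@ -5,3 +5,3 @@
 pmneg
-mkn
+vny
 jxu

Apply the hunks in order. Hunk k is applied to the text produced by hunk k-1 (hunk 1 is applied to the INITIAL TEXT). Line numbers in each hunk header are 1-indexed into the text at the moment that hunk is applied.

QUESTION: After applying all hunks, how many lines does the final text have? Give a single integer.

Hunk 1: at line 2 remove [tegx,jzbl,riik] add [exo,jxu] -> 13 lines: mdf ark xtv exo jxu xjb oiizg effiu kgxpd rvkul ikj ihiku awk
Hunk 2: at line 7 remove [kgxpd,rvkul,ikj] add [pxnw,oddo,ztqd] -> 13 lines: mdf ark xtv exo jxu xjb oiizg effiu pxnw oddo ztqd ihiku awk
Hunk 3: at line 2 remove [exo] add [pcxt,cul,uhi] -> 15 lines: mdf ark xtv pcxt cul uhi jxu xjb oiizg effiu pxnw oddo ztqd ihiku awk
Hunk 4: at line 2 remove [pcxt,cul,uhi] add [qau,pmneg,mkn] -> 15 lines: mdf ark xtv qau pmneg mkn jxu xjb oiizg effiu pxnw oddo ztqd ihiku awk
Hunk 5: at line 7 remove [oiizg] add [duzj] -> 15 lines: mdf ark xtv qau pmneg mkn jxu xjb duzj effiu pxnw oddo ztqd ihiku awk
Hunk 6: at line 5 remove [mkn] add [vny] -> 15 lines: mdf ark xtv qau pmneg vny jxu xjb duzj effiu pxnw oddo ztqd ihiku awk
Final line count: 15

Answer: 15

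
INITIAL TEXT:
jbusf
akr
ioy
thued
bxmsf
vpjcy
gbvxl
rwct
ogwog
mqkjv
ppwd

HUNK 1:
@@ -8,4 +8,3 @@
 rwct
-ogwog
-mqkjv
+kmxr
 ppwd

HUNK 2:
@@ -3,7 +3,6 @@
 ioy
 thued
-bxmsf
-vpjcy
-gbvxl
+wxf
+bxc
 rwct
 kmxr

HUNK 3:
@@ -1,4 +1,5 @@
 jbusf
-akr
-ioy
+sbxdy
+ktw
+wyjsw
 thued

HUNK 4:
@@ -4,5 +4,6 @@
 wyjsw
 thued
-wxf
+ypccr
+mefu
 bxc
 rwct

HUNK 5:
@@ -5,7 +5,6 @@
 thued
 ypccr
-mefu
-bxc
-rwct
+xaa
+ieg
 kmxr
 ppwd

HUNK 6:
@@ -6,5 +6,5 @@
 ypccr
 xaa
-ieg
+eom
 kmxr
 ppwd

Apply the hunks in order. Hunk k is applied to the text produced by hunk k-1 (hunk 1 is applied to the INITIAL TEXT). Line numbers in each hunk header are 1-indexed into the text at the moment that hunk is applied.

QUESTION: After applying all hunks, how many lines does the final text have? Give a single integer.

Hunk 1: at line 8 remove [ogwog,mqkjv] add [kmxr] -> 10 lines: jbusf akr ioy thued bxmsf vpjcy gbvxl rwct kmxr ppwd
Hunk 2: at line 3 remove [bxmsf,vpjcy,gbvxl] add [wxf,bxc] -> 9 lines: jbusf akr ioy thued wxf bxc rwct kmxr ppwd
Hunk 3: at line 1 remove [akr,ioy] add [sbxdy,ktw,wyjsw] -> 10 lines: jbusf sbxdy ktw wyjsw thued wxf bxc rwct kmxr ppwd
Hunk 4: at line 4 remove [wxf] add [ypccr,mefu] -> 11 lines: jbusf sbxdy ktw wyjsw thued ypccr mefu bxc rwct kmxr ppwd
Hunk 5: at line 5 remove [mefu,bxc,rwct] add [xaa,ieg] -> 10 lines: jbusf sbxdy ktw wyjsw thued ypccr xaa ieg kmxr ppwd
Hunk 6: at line 6 remove [ieg] add [eom] -> 10 lines: jbusf sbxdy ktw wyjsw thued ypccr xaa eom kmxr ppwd
Final line count: 10

Answer: 10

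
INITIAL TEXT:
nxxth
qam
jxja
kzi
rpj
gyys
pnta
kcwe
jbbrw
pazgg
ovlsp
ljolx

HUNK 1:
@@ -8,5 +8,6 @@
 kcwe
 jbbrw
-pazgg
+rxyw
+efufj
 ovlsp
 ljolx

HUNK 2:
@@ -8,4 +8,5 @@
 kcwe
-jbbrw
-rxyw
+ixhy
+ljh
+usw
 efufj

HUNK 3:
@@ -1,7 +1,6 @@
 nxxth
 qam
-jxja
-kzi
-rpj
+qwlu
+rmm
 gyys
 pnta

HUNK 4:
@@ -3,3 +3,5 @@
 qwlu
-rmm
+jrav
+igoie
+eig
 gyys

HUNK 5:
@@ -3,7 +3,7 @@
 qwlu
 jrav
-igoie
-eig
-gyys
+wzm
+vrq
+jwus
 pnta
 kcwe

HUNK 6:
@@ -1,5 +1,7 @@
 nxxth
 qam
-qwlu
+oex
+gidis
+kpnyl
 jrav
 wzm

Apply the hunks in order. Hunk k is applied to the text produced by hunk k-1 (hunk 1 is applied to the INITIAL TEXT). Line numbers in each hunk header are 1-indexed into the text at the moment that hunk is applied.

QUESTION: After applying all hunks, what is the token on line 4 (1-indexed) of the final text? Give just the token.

Hunk 1: at line 8 remove [pazgg] add [rxyw,efufj] -> 13 lines: nxxth qam jxja kzi rpj gyys pnta kcwe jbbrw rxyw efufj ovlsp ljolx
Hunk 2: at line 8 remove [jbbrw,rxyw] add [ixhy,ljh,usw] -> 14 lines: nxxth qam jxja kzi rpj gyys pnta kcwe ixhy ljh usw efufj ovlsp ljolx
Hunk 3: at line 1 remove [jxja,kzi,rpj] add [qwlu,rmm] -> 13 lines: nxxth qam qwlu rmm gyys pnta kcwe ixhy ljh usw efufj ovlsp ljolx
Hunk 4: at line 3 remove [rmm] add [jrav,igoie,eig] -> 15 lines: nxxth qam qwlu jrav igoie eig gyys pnta kcwe ixhy ljh usw efufj ovlsp ljolx
Hunk 5: at line 3 remove [igoie,eig,gyys] add [wzm,vrq,jwus] -> 15 lines: nxxth qam qwlu jrav wzm vrq jwus pnta kcwe ixhy ljh usw efufj ovlsp ljolx
Hunk 6: at line 1 remove [qwlu] add [oex,gidis,kpnyl] -> 17 lines: nxxth qam oex gidis kpnyl jrav wzm vrq jwus pnta kcwe ixhy ljh usw efufj ovlsp ljolx
Final line 4: gidis

Answer: gidis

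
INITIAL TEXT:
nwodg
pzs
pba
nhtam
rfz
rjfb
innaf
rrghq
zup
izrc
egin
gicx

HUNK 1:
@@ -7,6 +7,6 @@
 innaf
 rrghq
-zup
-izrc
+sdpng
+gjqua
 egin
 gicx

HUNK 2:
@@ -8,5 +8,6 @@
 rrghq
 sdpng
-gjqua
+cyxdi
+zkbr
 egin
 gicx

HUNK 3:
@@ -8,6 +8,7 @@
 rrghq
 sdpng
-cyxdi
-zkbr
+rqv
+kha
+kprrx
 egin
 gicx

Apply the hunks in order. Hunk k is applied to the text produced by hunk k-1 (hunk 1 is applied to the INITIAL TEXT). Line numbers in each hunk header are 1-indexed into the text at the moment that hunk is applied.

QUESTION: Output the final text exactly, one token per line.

Answer: nwodg
pzs
pba
nhtam
rfz
rjfb
innaf
rrghq
sdpng
rqv
kha
kprrx
egin
gicx

Derivation:
Hunk 1: at line 7 remove [zup,izrc] add [sdpng,gjqua] -> 12 lines: nwodg pzs pba nhtam rfz rjfb innaf rrghq sdpng gjqua egin gicx
Hunk 2: at line 8 remove [gjqua] add [cyxdi,zkbr] -> 13 lines: nwodg pzs pba nhtam rfz rjfb innaf rrghq sdpng cyxdi zkbr egin gicx
Hunk 3: at line 8 remove [cyxdi,zkbr] add [rqv,kha,kprrx] -> 14 lines: nwodg pzs pba nhtam rfz rjfb innaf rrghq sdpng rqv kha kprrx egin gicx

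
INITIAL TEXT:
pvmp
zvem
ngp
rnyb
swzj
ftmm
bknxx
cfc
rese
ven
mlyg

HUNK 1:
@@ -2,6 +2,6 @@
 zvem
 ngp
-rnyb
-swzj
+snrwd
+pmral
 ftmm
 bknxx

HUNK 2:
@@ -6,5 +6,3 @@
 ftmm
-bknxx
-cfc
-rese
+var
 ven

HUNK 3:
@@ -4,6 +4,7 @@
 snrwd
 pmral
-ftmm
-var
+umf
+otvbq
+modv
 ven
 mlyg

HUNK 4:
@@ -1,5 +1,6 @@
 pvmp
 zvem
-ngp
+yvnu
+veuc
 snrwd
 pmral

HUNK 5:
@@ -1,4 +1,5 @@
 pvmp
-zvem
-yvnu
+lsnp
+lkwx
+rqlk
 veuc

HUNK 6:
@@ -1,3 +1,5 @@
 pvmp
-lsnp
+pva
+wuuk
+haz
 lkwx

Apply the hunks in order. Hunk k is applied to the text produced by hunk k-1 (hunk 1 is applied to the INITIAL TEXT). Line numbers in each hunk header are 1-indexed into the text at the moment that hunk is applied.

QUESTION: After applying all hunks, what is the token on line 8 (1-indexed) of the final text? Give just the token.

Answer: snrwd

Derivation:
Hunk 1: at line 2 remove [rnyb,swzj] add [snrwd,pmral] -> 11 lines: pvmp zvem ngp snrwd pmral ftmm bknxx cfc rese ven mlyg
Hunk 2: at line 6 remove [bknxx,cfc,rese] add [var] -> 9 lines: pvmp zvem ngp snrwd pmral ftmm var ven mlyg
Hunk 3: at line 4 remove [ftmm,var] add [umf,otvbq,modv] -> 10 lines: pvmp zvem ngp snrwd pmral umf otvbq modv ven mlyg
Hunk 4: at line 1 remove [ngp] add [yvnu,veuc] -> 11 lines: pvmp zvem yvnu veuc snrwd pmral umf otvbq modv ven mlyg
Hunk 5: at line 1 remove [zvem,yvnu] add [lsnp,lkwx,rqlk] -> 12 lines: pvmp lsnp lkwx rqlk veuc snrwd pmral umf otvbq modv ven mlyg
Hunk 6: at line 1 remove [lsnp] add [pva,wuuk,haz] -> 14 lines: pvmp pva wuuk haz lkwx rqlk veuc snrwd pmral umf otvbq modv ven mlyg
Final line 8: snrwd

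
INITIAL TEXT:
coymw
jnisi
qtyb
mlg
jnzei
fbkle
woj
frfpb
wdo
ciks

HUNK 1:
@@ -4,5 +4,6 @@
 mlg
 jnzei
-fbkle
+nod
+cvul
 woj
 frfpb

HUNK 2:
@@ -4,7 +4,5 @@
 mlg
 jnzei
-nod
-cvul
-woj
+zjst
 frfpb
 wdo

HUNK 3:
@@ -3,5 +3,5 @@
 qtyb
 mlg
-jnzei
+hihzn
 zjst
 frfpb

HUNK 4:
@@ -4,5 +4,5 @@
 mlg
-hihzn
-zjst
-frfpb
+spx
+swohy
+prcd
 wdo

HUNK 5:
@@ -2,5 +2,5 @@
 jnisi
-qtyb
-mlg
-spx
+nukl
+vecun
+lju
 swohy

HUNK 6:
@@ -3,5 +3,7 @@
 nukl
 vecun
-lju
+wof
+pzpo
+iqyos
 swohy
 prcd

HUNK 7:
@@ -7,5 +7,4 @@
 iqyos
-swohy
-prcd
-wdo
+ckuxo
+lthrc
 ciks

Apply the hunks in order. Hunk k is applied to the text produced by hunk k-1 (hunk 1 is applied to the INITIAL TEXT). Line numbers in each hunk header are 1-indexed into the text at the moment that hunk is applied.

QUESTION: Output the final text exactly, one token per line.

Answer: coymw
jnisi
nukl
vecun
wof
pzpo
iqyos
ckuxo
lthrc
ciks

Derivation:
Hunk 1: at line 4 remove [fbkle] add [nod,cvul] -> 11 lines: coymw jnisi qtyb mlg jnzei nod cvul woj frfpb wdo ciks
Hunk 2: at line 4 remove [nod,cvul,woj] add [zjst] -> 9 lines: coymw jnisi qtyb mlg jnzei zjst frfpb wdo ciks
Hunk 3: at line 3 remove [jnzei] add [hihzn] -> 9 lines: coymw jnisi qtyb mlg hihzn zjst frfpb wdo ciks
Hunk 4: at line 4 remove [hihzn,zjst,frfpb] add [spx,swohy,prcd] -> 9 lines: coymw jnisi qtyb mlg spx swohy prcd wdo ciks
Hunk 5: at line 2 remove [qtyb,mlg,spx] add [nukl,vecun,lju] -> 9 lines: coymw jnisi nukl vecun lju swohy prcd wdo ciks
Hunk 6: at line 3 remove [lju] add [wof,pzpo,iqyos] -> 11 lines: coymw jnisi nukl vecun wof pzpo iqyos swohy prcd wdo ciks
Hunk 7: at line 7 remove [swohy,prcd,wdo] add [ckuxo,lthrc] -> 10 lines: coymw jnisi nukl vecun wof pzpo iqyos ckuxo lthrc ciks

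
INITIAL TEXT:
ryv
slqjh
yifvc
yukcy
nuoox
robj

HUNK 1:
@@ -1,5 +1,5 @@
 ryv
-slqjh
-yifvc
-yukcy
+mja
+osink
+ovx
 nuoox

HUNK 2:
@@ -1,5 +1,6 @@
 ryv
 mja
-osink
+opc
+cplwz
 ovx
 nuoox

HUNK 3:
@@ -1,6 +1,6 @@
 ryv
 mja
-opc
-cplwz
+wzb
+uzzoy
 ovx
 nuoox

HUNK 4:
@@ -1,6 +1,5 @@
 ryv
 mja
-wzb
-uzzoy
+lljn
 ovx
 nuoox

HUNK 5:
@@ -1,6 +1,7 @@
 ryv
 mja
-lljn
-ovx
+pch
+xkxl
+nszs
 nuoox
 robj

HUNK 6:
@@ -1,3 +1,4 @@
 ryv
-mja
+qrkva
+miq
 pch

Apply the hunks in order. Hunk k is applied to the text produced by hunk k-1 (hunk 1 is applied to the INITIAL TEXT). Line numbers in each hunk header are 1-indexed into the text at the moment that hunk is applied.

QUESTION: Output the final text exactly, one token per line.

Hunk 1: at line 1 remove [slqjh,yifvc,yukcy] add [mja,osink,ovx] -> 6 lines: ryv mja osink ovx nuoox robj
Hunk 2: at line 1 remove [osink] add [opc,cplwz] -> 7 lines: ryv mja opc cplwz ovx nuoox robj
Hunk 3: at line 1 remove [opc,cplwz] add [wzb,uzzoy] -> 7 lines: ryv mja wzb uzzoy ovx nuoox robj
Hunk 4: at line 1 remove [wzb,uzzoy] add [lljn] -> 6 lines: ryv mja lljn ovx nuoox robj
Hunk 5: at line 1 remove [lljn,ovx] add [pch,xkxl,nszs] -> 7 lines: ryv mja pch xkxl nszs nuoox robj
Hunk 6: at line 1 remove [mja] add [qrkva,miq] -> 8 lines: ryv qrkva miq pch xkxl nszs nuoox robj

Answer: ryv
qrkva
miq
pch
xkxl
nszs
nuoox
robj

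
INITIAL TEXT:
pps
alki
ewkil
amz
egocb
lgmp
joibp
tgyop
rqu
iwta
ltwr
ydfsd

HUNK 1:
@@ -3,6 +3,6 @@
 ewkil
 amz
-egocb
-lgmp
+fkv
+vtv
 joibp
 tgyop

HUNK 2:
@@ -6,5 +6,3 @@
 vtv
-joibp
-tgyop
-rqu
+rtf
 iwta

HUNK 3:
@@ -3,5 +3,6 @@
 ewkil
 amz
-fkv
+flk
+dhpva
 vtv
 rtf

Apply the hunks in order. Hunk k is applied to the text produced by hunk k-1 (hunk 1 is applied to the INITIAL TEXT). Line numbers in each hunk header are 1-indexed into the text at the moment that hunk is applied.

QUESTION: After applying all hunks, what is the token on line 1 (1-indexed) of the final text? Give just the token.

Hunk 1: at line 3 remove [egocb,lgmp] add [fkv,vtv] -> 12 lines: pps alki ewkil amz fkv vtv joibp tgyop rqu iwta ltwr ydfsd
Hunk 2: at line 6 remove [joibp,tgyop,rqu] add [rtf] -> 10 lines: pps alki ewkil amz fkv vtv rtf iwta ltwr ydfsd
Hunk 3: at line 3 remove [fkv] add [flk,dhpva] -> 11 lines: pps alki ewkil amz flk dhpva vtv rtf iwta ltwr ydfsd
Final line 1: pps

Answer: pps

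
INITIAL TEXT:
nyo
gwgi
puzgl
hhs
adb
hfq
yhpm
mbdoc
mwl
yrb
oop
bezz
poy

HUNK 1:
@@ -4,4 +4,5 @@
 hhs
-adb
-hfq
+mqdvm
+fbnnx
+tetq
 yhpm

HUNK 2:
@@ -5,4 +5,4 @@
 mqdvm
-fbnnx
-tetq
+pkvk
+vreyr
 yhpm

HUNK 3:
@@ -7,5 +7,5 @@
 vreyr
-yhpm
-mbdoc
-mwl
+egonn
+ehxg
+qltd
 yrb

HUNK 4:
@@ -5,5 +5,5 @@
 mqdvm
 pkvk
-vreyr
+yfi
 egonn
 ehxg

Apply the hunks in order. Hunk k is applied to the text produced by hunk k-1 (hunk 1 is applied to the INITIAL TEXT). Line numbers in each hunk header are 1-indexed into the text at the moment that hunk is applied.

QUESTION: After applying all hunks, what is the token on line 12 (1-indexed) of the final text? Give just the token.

Hunk 1: at line 4 remove [adb,hfq] add [mqdvm,fbnnx,tetq] -> 14 lines: nyo gwgi puzgl hhs mqdvm fbnnx tetq yhpm mbdoc mwl yrb oop bezz poy
Hunk 2: at line 5 remove [fbnnx,tetq] add [pkvk,vreyr] -> 14 lines: nyo gwgi puzgl hhs mqdvm pkvk vreyr yhpm mbdoc mwl yrb oop bezz poy
Hunk 3: at line 7 remove [yhpm,mbdoc,mwl] add [egonn,ehxg,qltd] -> 14 lines: nyo gwgi puzgl hhs mqdvm pkvk vreyr egonn ehxg qltd yrb oop bezz poy
Hunk 4: at line 5 remove [vreyr] add [yfi] -> 14 lines: nyo gwgi puzgl hhs mqdvm pkvk yfi egonn ehxg qltd yrb oop bezz poy
Final line 12: oop

Answer: oop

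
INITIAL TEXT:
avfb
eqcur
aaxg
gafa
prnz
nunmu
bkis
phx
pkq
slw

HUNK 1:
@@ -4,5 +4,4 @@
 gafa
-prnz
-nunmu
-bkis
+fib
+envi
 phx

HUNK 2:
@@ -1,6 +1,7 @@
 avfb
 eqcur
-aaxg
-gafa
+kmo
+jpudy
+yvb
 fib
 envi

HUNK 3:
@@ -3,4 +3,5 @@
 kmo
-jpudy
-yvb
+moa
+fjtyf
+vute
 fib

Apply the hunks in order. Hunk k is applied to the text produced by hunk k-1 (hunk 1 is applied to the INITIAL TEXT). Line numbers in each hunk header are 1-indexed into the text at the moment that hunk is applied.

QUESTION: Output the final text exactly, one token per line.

Hunk 1: at line 4 remove [prnz,nunmu,bkis] add [fib,envi] -> 9 lines: avfb eqcur aaxg gafa fib envi phx pkq slw
Hunk 2: at line 1 remove [aaxg,gafa] add [kmo,jpudy,yvb] -> 10 lines: avfb eqcur kmo jpudy yvb fib envi phx pkq slw
Hunk 3: at line 3 remove [jpudy,yvb] add [moa,fjtyf,vute] -> 11 lines: avfb eqcur kmo moa fjtyf vute fib envi phx pkq slw

Answer: avfb
eqcur
kmo
moa
fjtyf
vute
fib
envi
phx
pkq
slw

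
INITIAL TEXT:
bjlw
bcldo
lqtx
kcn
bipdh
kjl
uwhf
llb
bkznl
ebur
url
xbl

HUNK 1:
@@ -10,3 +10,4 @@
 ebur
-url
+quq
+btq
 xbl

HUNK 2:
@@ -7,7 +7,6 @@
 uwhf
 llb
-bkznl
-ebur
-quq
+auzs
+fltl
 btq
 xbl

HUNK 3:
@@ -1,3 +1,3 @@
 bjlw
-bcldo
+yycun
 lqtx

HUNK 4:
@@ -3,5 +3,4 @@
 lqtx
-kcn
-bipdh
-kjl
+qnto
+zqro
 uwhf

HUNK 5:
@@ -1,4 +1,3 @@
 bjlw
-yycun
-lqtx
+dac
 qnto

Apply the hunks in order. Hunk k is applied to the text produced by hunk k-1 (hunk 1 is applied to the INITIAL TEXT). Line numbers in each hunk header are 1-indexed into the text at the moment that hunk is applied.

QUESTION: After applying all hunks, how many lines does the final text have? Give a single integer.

Hunk 1: at line 10 remove [url] add [quq,btq] -> 13 lines: bjlw bcldo lqtx kcn bipdh kjl uwhf llb bkznl ebur quq btq xbl
Hunk 2: at line 7 remove [bkznl,ebur,quq] add [auzs,fltl] -> 12 lines: bjlw bcldo lqtx kcn bipdh kjl uwhf llb auzs fltl btq xbl
Hunk 3: at line 1 remove [bcldo] add [yycun] -> 12 lines: bjlw yycun lqtx kcn bipdh kjl uwhf llb auzs fltl btq xbl
Hunk 4: at line 3 remove [kcn,bipdh,kjl] add [qnto,zqro] -> 11 lines: bjlw yycun lqtx qnto zqro uwhf llb auzs fltl btq xbl
Hunk 5: at line 1 remove [yycun,lqtx] add [dac] -> 10 lines: bjlw dac qnto zqro uwhf llb auzs fltl btq xbl
Final line count: 10

Answer: 10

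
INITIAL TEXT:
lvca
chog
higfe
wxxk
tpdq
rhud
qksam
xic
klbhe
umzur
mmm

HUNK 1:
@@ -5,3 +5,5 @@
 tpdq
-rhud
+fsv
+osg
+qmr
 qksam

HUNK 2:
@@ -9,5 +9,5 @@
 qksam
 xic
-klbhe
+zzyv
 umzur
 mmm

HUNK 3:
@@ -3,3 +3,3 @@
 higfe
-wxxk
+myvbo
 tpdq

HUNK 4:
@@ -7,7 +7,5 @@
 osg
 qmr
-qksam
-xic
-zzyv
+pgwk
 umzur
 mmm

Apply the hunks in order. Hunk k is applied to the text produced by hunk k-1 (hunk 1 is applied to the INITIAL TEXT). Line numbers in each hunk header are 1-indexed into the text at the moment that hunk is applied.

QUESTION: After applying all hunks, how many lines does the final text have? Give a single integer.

Answer: 11

Derivation:
Hunk 1: at line 5 remove [rhud] add [fsv,osg,qmr] -> 13 lines: lvca chog higfe wxxk tpdq fsv osg qmr qksam xic klbhe umzur mmm
Hunk 2: at line 9 remove [klbhe] add [zzyv] -> 13 lines: lvca chog higfe wxxk tpdq fsv osg qmr qksam xic zzyv umzur mmm
Hunk 3: at line 3 remove [wxxk] add [myvbo] -> 13 lines: lvca chog higfe myvbo tpdq fsv osg qmr qksam xic zzyv umzur mmm
Hunk 4: at line 7 remove [qksam,xic,zzyv] add [pgwk] -> 11 lines: lvca chog higfe myvbo tpdq fsv osg qmr pgwk umzur mmm
Final line count: 11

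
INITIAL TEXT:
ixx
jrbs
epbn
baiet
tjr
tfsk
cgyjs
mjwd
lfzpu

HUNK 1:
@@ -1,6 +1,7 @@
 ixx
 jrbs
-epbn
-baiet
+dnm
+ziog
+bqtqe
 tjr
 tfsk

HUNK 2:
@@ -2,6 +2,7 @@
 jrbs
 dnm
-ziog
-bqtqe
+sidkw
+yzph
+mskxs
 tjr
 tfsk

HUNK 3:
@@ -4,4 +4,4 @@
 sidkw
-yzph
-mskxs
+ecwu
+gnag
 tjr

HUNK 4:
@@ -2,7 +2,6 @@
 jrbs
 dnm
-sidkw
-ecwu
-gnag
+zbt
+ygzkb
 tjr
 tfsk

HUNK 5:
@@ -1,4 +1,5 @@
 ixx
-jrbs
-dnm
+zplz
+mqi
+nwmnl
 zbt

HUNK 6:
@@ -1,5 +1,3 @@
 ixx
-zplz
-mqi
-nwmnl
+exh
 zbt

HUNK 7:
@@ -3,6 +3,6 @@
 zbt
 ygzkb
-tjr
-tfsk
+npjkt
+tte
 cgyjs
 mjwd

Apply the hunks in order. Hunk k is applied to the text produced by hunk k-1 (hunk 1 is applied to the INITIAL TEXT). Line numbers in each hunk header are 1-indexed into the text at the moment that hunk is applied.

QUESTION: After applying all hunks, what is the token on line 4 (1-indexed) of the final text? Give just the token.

Hunk 1: at line 1 remove [epbn,baiet] add [dnm,ziog,bqtqe] -> 10 lines: ixx jrbs dnm ziog bqtqe tjr tfsk cgyjs mjwd lfzpu
Hunk 2: at line 2 remove [ziog,bqtqe] add [sidkw,yzph,mskxs] -> 11 lines: ixx jrbs dnm sidkw yzph mskxs tjr tfsk cgyjs mjwd lfzpu
Hunk 3: at line 4 remove [yzph,mskxs] add [ecwu,gnag] -> 11 lines: ixx jrbs dnm sidkw ecwu gnag tjr tfsk cgyjs mjwd lfzpu
Hunk 4: at line 2 remove [sidkw,ecwu,gnag] add [zbt,ygzkb] -> 10 lines: ixx jrbs dnm zbt ygzkb tjr tfsk cgyjs mjwd lfzpu
Hunk 5: at line 1 remove [jrbs,dnm] add [zplz,mqi,nwmnl] -> 11 lines: ixx zplz mqi nwmnl zbt ygzkb tjr tfsk cgyjs mjwd lfzpu
Hunk 6: at line 1 remove [zplz,mqi,nwmnl] add [exh] -> 9 lines: ixx exh zbt ygzkb tjr tfsk cgyjs mjwd lfzpu
Hunk 7: at line 3 remove [tjr,tfsk] add [npjkt,tte] -> 9 lines: ixx exh zbt ygzkb npjkt tte cgyjs mjwd lfzpu
Final line 4: ygzkb

Answer: ygzkb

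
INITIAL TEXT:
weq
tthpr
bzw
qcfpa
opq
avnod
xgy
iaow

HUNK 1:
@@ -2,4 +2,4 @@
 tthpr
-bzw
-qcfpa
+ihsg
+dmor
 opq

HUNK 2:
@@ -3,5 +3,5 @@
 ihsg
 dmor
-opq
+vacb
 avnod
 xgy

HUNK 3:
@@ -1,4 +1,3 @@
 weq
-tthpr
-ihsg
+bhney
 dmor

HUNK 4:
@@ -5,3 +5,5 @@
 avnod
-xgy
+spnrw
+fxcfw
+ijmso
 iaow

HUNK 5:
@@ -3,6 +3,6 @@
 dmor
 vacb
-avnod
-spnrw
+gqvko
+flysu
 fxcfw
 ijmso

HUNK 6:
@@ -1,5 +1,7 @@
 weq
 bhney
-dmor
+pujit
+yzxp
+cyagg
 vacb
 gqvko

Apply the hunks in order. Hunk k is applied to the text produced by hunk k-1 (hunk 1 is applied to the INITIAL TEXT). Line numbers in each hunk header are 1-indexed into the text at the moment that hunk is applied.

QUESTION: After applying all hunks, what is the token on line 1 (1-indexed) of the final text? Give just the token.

Answer: weq

Derivation:
Hunk 1: at line 2 remove [bzw,qcfpa] add [ihsg,dmor] -> 8 lines: weq tthpr ihsg dmor opq avnod xgy iaow
Hunk 2: at line 3 remove [opq] add [vacb] -> 8 lines: weq tthpr ihsg dmor vacb avnod xgy iaow
Hunk 3: at line 1 remove [tthpr,ihsg] add [bhney] -> 7 lines: weq bhney dmor vacb avnod xgy iaow
Hunk 4: at line 5 remove [xgy] add [spnrw,fxcfw,ijmso] -> 9 lines: weq bhney dmor vacb avnod spnrw fxcfw ijmso iaow
Hunk 5: at line 3 remove [avnod,spnrw] add [gqvko,flysu] -> 9 lines: weq bhney dmor vacb gqvko flysu fxcfw ijmso iaow
Hunk 6: at line 1 remove [dmor] add [pujit,yzxp,cyagg] -> 11 lines: weq bhney pujit yzxp cyagg vacb gqvko flysu fxcfw ijmso iaow
Final line 1: weq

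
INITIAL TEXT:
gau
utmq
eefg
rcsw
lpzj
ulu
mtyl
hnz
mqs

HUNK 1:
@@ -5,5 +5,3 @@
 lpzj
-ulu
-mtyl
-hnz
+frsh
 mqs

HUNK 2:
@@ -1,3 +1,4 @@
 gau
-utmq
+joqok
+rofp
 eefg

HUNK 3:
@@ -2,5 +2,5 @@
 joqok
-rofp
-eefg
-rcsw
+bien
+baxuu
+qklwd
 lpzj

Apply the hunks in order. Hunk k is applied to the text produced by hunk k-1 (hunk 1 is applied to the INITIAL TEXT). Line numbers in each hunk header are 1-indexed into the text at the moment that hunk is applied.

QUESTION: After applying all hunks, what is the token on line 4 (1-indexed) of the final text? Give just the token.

Answer: baxuu

Derivation:
Hunk 1: at line 5 remove [ulu,mtyl,hnz] add [frsh] -> 7 lines: gau utmq eefg rcsw lpzj frsh mqs
Hunk 2: at line 1 remove [utmq] add [joqok,rofp] -> 8 lines: gau joqok rofp eefg rcsw lpzj frsh mqs
Hunk 3: at line 2 remove [rofp,eefg,rcsw] add [bien,baxuu,qklwd] -> 8 lines: gau joqok bien baxuu qklwd lpzj frsh mqs
Final line 4: baxuu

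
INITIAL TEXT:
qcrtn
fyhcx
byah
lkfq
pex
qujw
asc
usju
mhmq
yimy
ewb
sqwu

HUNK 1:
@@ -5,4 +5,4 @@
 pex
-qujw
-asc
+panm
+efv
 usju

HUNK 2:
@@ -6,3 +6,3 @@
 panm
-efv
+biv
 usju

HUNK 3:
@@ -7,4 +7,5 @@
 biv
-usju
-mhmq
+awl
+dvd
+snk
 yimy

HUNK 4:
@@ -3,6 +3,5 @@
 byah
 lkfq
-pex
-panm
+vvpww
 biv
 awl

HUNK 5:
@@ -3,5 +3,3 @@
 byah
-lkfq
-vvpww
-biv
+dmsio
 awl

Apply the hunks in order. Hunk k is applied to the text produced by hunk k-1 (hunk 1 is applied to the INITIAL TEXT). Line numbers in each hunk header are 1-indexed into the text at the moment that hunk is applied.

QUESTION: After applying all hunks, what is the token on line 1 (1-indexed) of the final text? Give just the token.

Hunk 1: at line 5 remove [qujw,asc] add [panm,efv] -> 12 lines: qcrtn fyhcx byah lkfq pex panm efv usju mhmq yimy ewb sqwu
Hunk 2: at line 6 remove [efv] add [biv] -> 12 lines: qcrtn fyhcx byah lkfq pex panm biv usju mhmq yimy ewb sqwu
Hunk 3: at line 7 remove [usju,mhmq] add [awl,dvd,snk] -> 13 lines: qcrtn fyhcx byah lkfq pex panm biv awl dvd snk yimy ewb sqwu
Hunk 4: at line 3 remove [pex,panm] add [vvpww] -> 12 lines: qcrtn fyhcx byah lkfq vvpww biv awl dvd snk yimy ewb sqwu
Hunk 5: at line 3 remove [lkfq,vvpww,biv] add [dmsio] -> 10 lines: qcrtn fyhcx byah dmsio awl dvd snk yimy ewb sqwu
Final line 1: qcrtn

Answer: qcrtn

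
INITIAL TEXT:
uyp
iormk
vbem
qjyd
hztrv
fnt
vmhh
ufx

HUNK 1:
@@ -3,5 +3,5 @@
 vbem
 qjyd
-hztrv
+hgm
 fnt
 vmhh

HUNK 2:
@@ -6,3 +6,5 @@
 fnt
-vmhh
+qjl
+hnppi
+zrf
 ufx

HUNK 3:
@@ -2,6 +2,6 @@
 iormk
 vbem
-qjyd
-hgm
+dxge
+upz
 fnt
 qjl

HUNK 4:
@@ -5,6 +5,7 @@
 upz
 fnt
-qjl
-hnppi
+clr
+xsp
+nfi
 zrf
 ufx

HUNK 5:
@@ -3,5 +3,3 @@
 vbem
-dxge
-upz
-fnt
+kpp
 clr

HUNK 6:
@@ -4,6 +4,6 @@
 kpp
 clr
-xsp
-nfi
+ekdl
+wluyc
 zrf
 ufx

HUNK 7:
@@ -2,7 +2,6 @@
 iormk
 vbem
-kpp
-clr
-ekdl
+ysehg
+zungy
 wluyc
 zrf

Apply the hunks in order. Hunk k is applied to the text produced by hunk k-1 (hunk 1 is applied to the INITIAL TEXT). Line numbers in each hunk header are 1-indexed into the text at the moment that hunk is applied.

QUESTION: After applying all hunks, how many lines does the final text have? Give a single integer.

Answer: 8

Derivation:
Hunk 1: at line 3 remove [hztrv] add [hgm] -> 8 lines: uyp iormk vbem qjyd hgm fnt vmhh ufx
Hunk 2: at line 6 remove [vmhh] add [qjl,hnppi,zrf] -> 10 lines: uyp iormk vbem qjyd hgm fnt qjl hnppi zrf ufx
Hunk 3: at line 2 remove [qjyd,hgm] add [dxge,upz] -> 10 lines: uyp iormk vbem dxge upz fnt qjl hnppi zrf ufx
Hunk 4: at line 5 remove [qjl,hnppi] add [clr,xsp,nfi] -> 11 lines: uyp iormk vbem dxge upz fnt clr xsp nfi zrf ufx
Hunk 5: at line 3 remove [dxge,upz,fnt] add [kpp] -> 9 lines: uyp iormk vbem kpp clr xsp nfi zrf ufx
Hunk 6: at line 4 remove [xsp,nfi] add [ekdl,wluyc] -> 9 lines: uyp iormk vbem kpp clr ekdl wluyc zrf ufx
Hunk 7: at line 2 remove [kpp,clr,ekdl] add [ysehg,zungy] -> 8 lines: uyp iormk vbem ysehg zungy wluyc zrf ufx
Final line count: 8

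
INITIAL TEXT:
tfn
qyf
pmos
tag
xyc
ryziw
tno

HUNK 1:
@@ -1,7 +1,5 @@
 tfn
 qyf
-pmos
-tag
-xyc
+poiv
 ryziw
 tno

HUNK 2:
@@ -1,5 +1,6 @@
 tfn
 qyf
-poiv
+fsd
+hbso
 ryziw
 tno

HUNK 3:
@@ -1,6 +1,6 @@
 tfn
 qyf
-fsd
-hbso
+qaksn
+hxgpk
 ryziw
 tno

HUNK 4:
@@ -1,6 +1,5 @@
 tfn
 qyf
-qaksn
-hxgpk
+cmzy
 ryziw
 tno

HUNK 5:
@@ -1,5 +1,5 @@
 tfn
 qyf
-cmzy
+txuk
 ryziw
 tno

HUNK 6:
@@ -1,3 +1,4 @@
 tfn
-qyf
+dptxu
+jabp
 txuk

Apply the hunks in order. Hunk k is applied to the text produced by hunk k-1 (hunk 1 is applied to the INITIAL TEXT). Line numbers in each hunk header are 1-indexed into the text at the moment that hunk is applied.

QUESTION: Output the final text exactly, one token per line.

Hunk 1: at line 1 remove [pmos,tag,xyc] add [poiv] -> 5 lines: tfn qyf poiv ryziw tno
Hunk 2: at line 1 remove [poiv] add [fsd,hbso] -> 6 lines: tfn qyf fsd hbso ryziw tno
Hunk 3: at line 1 remove [fsd,hbso] add [qaksn,hxgpk] -> 6 lines: tfn qyf qaksn hxgpk ryziw tno
Hunk 4: at line 1 remove [qaksn,hxgpk] add [cmzy] -> 5 lines: tfn qyf cmzy ryziw tno
Hunk 5: at line 1 remove [cmzy] add [txuk] -> 5 lines: tfn qyf txuk ryziw tno
Hunk 6: at line 1 remove [qyf] add [dptxu,jabp] -> 6 lines: tfn dptxu jabp txuk ryziw tno

Answer: tfn
dptxu
jabp
txuk
ryziw
tno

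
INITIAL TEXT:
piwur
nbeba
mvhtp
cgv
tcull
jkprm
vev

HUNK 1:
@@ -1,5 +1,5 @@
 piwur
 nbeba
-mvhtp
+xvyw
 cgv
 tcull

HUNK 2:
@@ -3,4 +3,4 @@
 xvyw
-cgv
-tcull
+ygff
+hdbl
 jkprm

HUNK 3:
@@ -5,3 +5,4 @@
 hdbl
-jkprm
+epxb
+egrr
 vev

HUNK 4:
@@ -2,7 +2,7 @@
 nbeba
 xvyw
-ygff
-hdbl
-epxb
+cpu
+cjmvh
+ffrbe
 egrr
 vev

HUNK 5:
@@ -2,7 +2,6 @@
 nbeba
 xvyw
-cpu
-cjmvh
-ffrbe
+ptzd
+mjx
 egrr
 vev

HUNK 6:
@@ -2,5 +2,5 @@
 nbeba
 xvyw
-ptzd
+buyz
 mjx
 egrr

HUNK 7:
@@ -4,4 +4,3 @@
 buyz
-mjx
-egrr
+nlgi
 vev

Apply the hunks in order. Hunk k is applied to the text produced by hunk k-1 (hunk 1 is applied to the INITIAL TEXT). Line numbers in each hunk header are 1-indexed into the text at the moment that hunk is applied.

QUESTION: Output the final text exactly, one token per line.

Hunk 1: at line 1 remove [mvhtp] add [xvyw] -> 7 lines: piwur nbeba xvyw cgv tcull jkprm vev
Hunk 2: at line 3 remove [cgv,tcull] add [ygff,hdbl] -> 7 lines: piwur nbeba xvyw ygff hdbl jkprm vev
Hunk 3: at line 5 remove [jkprm] add [epxb,egrr] -> 8 lines: piwur nbeba xvyw ygff hdbl epxb egrr vev
Hunk 4: at line 2 remove [ygff,hdbl,epxb] add [cpu,cjmvh,ffrbe] -> 8 lines: piwur nbeba xvyw cpu cjmvh ffrbe egrr vev
Hunk 5: at line 2 remove [cpu,cjmvh,ffrbe] add [ptzd,mjx] -> 7 lines: piwur nbeba xvyw ptzd mjx egrr vev
Hunk 6: at line 2 remove [ptzd] add [buyz] -> 7 lines: piwur nbeba xvyw buyz mjx egrr vev
Hunk 7: at line 4 remove [mjx,egrr] add [nlgi] -> 6 lines: piwur nbeba xvyw buyz nlgi vev

Answer: piwur
nbeba
xvyw
buyz
nlgi
vev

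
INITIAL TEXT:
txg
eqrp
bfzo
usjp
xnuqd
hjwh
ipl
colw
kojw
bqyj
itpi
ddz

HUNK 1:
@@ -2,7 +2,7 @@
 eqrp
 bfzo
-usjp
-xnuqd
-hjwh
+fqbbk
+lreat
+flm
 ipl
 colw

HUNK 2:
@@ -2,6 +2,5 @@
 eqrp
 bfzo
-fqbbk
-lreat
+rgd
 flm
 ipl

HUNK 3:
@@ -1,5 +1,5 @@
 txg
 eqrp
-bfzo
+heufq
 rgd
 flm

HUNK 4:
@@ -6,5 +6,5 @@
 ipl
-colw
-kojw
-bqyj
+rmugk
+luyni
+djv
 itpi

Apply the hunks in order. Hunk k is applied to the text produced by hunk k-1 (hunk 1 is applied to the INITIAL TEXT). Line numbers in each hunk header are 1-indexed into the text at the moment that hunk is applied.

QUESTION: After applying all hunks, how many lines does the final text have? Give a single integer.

Hunk 1: at line 2 remove [usjp,xnuqd,hjwh] add [fqbbk,lreat,flm] -> 12 lines: txg eqrp bfzo fqbbk lreat flm ipl colw kojw bqyj itpi ddz
Hunk 2: at line 2 remove [fqbbk,lreat] add [rgd] -> 11 lines: txg eqrp bfzo rgd flm ipl colw kojw bqyj itpi ddz
Hunk 3: at line 1 remove [bfzo] add [heufq] -> 11 lines: txg eqrp heufq rgd flm ipl colw kojw bqyj itpi ddz
Hunk 4: at line 6 remove [colw,kojw,bqyj] add [rmugk,luyni,djv] -> 11 lines: txg eqrp heufq rgd flm ipl rmugk luyni djv itpi ddz
Final line count: 11

Answer: 11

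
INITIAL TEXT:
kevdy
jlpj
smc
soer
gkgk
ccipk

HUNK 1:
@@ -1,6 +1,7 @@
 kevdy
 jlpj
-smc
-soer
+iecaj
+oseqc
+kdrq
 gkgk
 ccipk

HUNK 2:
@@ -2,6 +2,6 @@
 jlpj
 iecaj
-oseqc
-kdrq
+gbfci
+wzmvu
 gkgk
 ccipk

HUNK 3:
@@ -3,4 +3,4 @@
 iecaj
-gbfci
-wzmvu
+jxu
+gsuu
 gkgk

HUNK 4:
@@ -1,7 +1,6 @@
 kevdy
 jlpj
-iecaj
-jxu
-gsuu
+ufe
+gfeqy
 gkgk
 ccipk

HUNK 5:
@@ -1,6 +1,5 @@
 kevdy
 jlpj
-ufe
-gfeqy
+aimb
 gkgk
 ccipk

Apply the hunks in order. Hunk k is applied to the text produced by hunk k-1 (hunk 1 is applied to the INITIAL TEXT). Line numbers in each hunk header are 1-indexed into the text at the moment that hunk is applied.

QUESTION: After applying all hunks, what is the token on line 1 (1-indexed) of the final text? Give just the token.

Answer: kevdy

Derivation:
Hunk 1: at line 1 remove [smc,soer] add [iecaj,oseqc,kdrq] -> 7 lines: kevdy jlpj iecaj oseqc kdrq gkgk ccipk
Hunk 2: at line 2 remove [oseqc,kdrq] add [gbfci,wzmvu] -> 7 lines: kevdy jlpj iecaj gbfci wzmvu gkgk ccipk
Hunk 3: at line 3 remove [gbfci,wzmvu] add [jxu,gsuu] -> 7 lines: kevdy jlpj iecaj jxu gsuu gkgk ccipk
Hunk 4: at line 1 remove [iecaj,jxu,gsuu] add [ufe,gfeqy] -> 6 lines: kevdy jlpj ufe gfeqy gkgk ccipk
Hunk 5: at line 1 remove [ufe,gfeqy] add [aimb] -> 5 lines: kevdy jlpj aimb gkgk ccipk
Final line 1: kevdy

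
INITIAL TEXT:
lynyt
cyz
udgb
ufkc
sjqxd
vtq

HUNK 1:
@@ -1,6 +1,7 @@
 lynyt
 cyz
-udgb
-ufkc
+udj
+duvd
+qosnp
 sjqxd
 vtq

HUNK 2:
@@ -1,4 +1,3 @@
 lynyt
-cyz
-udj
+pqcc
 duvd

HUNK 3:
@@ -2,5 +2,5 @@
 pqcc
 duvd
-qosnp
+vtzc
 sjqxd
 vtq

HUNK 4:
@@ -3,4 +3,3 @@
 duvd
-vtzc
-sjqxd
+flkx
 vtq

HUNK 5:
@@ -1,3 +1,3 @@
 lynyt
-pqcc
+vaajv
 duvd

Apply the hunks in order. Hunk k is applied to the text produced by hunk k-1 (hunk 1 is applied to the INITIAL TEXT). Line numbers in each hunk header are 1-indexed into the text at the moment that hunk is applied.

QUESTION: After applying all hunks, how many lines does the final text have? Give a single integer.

Answer: 5

Derivation:
Hunk 1: at line 1 remove [udgb,ufkc] add [udj,duvd,qosnp] -> 7 lines: lynyt cyz udj duvd qosnp sjqxd vtq
Hunk 2: at line 1 remove [cyz,udj] add [pqcc] -> 6 lines: lynyt pqcc duvd qosnp sjqxd vtq
Hunk 3: at line 2 remove [qosnp] add [vtzc] -> 6 lines: lynyt pqcc duvd vtzc sjqxd vtq
Hunk 4: at line 3 remove [vtzc,sjqxd] add [flkx] -> 5 lines: lynyt pqcc duvd flkx vtq
Hunk 5: at line 1 remove [pqcc] add [vaajv] -> 5 lines: lynyt vaajv duvd flkx vtq
Final line count: 5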